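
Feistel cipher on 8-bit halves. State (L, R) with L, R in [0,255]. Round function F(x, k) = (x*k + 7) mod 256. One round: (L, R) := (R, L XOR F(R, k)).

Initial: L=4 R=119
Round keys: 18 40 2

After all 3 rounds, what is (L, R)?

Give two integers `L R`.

Round 1 (k=18): L=119 R=97
Round 2 (k=40): L=97 R=88
Round 3 (k=2): L=88 R=214

Answer: 88 214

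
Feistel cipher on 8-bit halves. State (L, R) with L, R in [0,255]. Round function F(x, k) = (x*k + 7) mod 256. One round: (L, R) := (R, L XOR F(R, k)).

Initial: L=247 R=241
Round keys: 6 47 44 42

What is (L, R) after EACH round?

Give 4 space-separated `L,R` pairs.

Answer: 241,90 90,124 124,13 13,85

Derivation:
Round 1 (k=6): L=241 R=90
Round 2 (k=47): L=90 R=124
Round 3 (k=44): L=124 R=13
Round 4 (k=42): L=13 R=85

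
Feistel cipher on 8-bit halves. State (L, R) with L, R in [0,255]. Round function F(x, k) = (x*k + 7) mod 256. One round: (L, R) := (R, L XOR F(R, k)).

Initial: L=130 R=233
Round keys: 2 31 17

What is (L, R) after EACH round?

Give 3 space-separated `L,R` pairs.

Round 1 (k=2): L=233 R=91
Round 2 (k=31): L=91 R=229
Round 3 (k=17): L=229 R=103

Answer: 233,91 91,229 229,103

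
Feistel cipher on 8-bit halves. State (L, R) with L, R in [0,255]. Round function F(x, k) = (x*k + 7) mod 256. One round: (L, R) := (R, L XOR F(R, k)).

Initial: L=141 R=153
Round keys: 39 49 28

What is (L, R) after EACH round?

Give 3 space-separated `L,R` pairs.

Answer: 153,219 219,107 107,96

Derivation:
Round 1 (k=39): L=153 R=219
Round 2 (k=49): L=219 R=107
Round 3 (k=28): L=107 R=96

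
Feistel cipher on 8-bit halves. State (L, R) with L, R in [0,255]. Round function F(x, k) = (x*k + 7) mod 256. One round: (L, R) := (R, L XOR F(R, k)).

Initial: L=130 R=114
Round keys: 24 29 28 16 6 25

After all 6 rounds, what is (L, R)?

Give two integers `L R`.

Answer: 95 147

Derivation:
Round 1 (k=24): L=114 R=53
Round 2 (k=29): L=53 R=122
Round 3 (k=28): L=122 R=106
Round 4 (k=16): L=106 R=221
Round 5 (k=6): L=221 R=95
Round 6 (k=25): L=95 R=147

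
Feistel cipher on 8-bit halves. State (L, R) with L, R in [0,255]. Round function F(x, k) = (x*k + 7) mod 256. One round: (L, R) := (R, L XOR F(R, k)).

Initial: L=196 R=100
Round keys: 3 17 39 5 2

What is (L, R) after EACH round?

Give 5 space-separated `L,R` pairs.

Round 1 (k=3): L=100 R=247
Round 2 (k=17): L=247 R=10
Round 3 (k=39): L=10 R=122
Round 4 (k=5): L=122 R=99
Round 5 (k=2): L=99 R=183

Answer: 100,247 247,10 10,122 122,99 99,183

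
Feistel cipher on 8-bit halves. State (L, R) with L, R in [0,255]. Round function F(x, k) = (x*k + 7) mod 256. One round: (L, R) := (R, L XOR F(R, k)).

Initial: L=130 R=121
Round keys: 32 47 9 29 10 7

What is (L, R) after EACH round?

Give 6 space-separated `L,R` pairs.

Round 1 (k=32): L=121 R=165
Round 2 (k=47): L=165 R=43
Round 3 (k=9): L=43 R=47
Round 4 (k=29): L=47 R=113
Round 5 (k=10): L=113 R=94
Round 6 (k=7): L=94 R=232

Answer: 121,165 165,43 43,47 47,113 113,94 94,232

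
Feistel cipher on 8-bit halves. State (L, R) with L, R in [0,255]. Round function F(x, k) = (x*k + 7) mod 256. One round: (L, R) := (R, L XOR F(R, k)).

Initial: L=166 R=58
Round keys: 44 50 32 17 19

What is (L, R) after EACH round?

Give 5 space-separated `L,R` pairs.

Answer: 58,89 89,83 83,62 62,118 118,247

Derivation:
Round 1 (k=44): L=58 R=89
Round 2 (k=50): L=89 R=83
Round 3 (k=32): L=83 R=62
Round 4 (k=17): L=62 R=118
Round 5 (k=19): L=118 R=247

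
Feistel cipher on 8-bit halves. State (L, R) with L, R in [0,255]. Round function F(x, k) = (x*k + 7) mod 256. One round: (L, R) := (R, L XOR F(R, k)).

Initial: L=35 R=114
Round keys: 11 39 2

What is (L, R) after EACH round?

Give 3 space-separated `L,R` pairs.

Answer: 114,206 206,27 27,243

Derivation:
Round 1 (k=11): L=114 R=206
Round 2 (k=39): L=206 R=27
Round 3 (k=2): L=27 R=243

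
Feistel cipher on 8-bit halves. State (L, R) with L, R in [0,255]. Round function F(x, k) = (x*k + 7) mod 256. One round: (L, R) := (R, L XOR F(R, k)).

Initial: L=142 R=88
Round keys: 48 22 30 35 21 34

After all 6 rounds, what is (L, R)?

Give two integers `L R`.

Round 1 (k=48): L=88 R=9
Round 2 (k=22): L=9 R=149
Round 3 (k=30): L=149 R=116
Round 4 (k=35): L=116 R=118
Round 5 (k=21): L=118 R=193
Round 6 (k=34): L=193 R=223

Answer: 193 223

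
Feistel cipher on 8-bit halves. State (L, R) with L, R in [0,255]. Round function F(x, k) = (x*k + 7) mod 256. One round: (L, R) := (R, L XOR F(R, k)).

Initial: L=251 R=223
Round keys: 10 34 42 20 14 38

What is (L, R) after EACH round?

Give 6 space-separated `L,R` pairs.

Round 1 (k=10): L=223 R=70
Round 2 (k=34): L=70 R=140
Round 3 (k=42): L=140 R=185
Round 4 (k=20): L=185 R=247
Round 5 (k=14): L=247 R=48
Round 6 (k=38): L=48 R=208

Answer: 223,70 70,140 140,185 185,247 247,48 48,208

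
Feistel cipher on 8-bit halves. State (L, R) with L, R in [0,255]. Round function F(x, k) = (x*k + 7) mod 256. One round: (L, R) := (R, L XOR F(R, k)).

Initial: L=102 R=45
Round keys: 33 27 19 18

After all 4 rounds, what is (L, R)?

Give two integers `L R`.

Answer: 21 97

Derivation:
Round 1 (k=33): L=45 R=178
Round 2 (k=27): L=178 R=224
Round 3 (k=19): L=224 R=21
Round 4 (k=18): L=21 R=97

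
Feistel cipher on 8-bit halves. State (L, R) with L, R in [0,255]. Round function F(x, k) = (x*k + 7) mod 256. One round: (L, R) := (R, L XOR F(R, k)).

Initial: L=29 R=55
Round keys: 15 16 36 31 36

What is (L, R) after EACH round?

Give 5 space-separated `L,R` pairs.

Answer: 55,93 93,224 224,218 218,141 141,1

Derivation:
Round 1 (k=15): L=55 R=93
Round 2 (k=16): L=93 R=224
Round 3 (k=36): L=224 R=218
Round 4 (k=31): L=218 R=141
Round 5 (k=36): L=141 R=1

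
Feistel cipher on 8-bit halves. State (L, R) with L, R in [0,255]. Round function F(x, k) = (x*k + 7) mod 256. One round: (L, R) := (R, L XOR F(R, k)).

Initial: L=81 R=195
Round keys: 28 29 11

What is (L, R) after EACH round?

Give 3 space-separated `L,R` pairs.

Answer: 195,10 10,234 234,31

Derivation:
Round 1 (k=28): L=195 R=10
Round 2 (k=29): L=10 R=234
Round 3 (k=11): L=234 R=31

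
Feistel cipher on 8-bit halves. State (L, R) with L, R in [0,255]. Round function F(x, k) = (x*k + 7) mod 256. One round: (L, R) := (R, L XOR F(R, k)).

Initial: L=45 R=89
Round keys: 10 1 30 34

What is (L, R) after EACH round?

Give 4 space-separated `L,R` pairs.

Answer: 89,172 172,234 234,223 223,79

Derivation:
Round 1 (k=10): L=89 R=172
Round 2 (k=1): L=172 R=234
Round 3 (k=30): L=234 R=223
Round 4 (k=34): L=223 R=79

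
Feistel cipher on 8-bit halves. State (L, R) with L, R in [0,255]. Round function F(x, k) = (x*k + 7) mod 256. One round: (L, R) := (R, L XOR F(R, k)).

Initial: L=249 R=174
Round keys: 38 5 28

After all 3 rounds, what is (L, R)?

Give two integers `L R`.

Answer: 31 73

Derivation:
Round 1 (k=38): L=174 R=34
Round 2 (k=5): L=34 R=31
Round 3 (k=28): L=31 R=73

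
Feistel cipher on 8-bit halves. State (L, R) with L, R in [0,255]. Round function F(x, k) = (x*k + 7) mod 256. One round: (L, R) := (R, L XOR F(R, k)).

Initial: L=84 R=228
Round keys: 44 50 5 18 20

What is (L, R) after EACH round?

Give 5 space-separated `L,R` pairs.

Answer: 228,99 99,185 185,199 199,188 188,112

Derivation:
Round 1 (k=44): L=228 R=99
Round 2 (k=50): L=99 R=185
Round 3 (k=5): L=185 R=199
Round 4 (k=18): L=199 R=188
Round 5 (k=20): L=188 R=112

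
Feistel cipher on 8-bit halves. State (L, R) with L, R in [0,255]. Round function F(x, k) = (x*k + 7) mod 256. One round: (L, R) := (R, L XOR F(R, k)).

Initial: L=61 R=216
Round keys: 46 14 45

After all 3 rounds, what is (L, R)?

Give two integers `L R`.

Answer: 11 28

Derivation:
Round 1 (k=46): L=216 R=234
Round 2 (k=14): L=234 R=11
Round 3 (k=45): L=11 R=28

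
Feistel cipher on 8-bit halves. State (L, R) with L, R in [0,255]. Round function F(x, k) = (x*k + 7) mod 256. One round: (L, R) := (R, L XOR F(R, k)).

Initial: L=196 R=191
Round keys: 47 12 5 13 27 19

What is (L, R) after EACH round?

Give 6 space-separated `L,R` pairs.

Round 1 (k=47): L=191 R=220
Round 2 (k=12): L=220 R=232
Round 3 (k=5): L=232 R=83
Round 4 (k=13): L=83 R=214
Round 5 (k=27): L=214 R=202
Round 6 (k=19): L=202 R=211

Answer: 191,220 220,232 232,83 83,214 214,202 202,211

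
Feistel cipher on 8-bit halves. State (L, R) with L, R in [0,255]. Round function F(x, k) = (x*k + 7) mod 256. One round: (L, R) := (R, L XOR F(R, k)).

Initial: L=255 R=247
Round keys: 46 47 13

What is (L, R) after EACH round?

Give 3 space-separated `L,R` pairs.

Answer: 247,150 150,102 102,163

Derivation:
Round 1 (k=46): L=247 R=150
Round 2 (k=47): L=150 R=102
Round 3 (k=13): L=102 R=163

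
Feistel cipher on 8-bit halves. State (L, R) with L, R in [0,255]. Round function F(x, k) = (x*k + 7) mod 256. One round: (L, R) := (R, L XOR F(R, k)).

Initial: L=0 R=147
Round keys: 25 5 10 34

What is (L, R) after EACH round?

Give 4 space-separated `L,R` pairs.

Answer: 147,98 98,98 98,185 185,251

Derivation:
Round 1 (k=25): L=147 R=98
Round 2 (k=5): L=98 R=98
Round 3 (k=10): L=98 R=185
Round 4 (k=34): L=185 R=251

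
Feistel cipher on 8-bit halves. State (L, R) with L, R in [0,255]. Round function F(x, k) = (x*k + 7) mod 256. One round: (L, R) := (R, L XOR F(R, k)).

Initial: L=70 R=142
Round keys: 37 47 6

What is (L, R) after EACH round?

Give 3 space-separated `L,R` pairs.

Answer: 142,203 203,194 194,88

Derivation:
Round 1 (k=37): L=142 R=203
Round 2 (k=47): L=203 R=194
Round 3 (k=6): L=194 R=88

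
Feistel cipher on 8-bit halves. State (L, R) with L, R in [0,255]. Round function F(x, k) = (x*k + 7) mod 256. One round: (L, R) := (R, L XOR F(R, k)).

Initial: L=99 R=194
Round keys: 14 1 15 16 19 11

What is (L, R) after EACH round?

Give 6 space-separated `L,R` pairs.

Answer: 194,192 192,5 5,146 146,34 34,31 31,126

Derivation:
Round 1 (k=14): L=194 R=192
Round 2 (k=1): L=192 R=5
Round 3 (k=15): L=5 R=146
Round 4 (k=16): L=146 R=34
Round 5 (k=19): L=34 R=31
Round 6 (k=11): L=31 R=126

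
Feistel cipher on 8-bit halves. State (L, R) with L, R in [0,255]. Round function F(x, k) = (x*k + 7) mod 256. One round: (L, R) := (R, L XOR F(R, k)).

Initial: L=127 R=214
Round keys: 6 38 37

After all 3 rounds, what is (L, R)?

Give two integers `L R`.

Answer: 233 192

Derivation:
Round 1 (k=6): L=214 R=116
Round 2 (k=38): L=116 R=233
Round 3 (k=37): L=233 R=192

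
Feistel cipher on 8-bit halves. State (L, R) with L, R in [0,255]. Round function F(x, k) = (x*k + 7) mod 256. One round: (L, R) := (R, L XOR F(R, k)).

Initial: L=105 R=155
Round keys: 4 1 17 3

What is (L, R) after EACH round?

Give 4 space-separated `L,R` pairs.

Round 1 (k=4): L=155 R=26
Round 2 (k=1): L=26 R=186
Round 3 (k=17): L=186 R=123
Round 4 (k=3): L=123 R=194

Answer: 155,26 26,186 186,123 123,194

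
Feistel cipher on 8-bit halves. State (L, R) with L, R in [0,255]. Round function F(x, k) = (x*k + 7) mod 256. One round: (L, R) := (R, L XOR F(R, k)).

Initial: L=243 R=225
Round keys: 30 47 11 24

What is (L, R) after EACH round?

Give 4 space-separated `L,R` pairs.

Round 1 (k=30): L=225 R=150
Round 2 (k=47): L=150 R=112
Round 3 (k=11): L=112 R=65
Round 4 (k=24): L=65 R=111

Answer: 225,150 150,112 112,65 65,111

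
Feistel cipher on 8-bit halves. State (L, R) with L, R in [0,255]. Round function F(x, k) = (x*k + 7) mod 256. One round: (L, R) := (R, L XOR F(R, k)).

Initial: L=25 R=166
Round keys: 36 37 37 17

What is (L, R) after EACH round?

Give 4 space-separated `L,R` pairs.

Round 1 (k=36): L=166 R=70
Round 2 (k=37): L=70 R=131
Round 3 (k=37): L=131 R=176
Round 4 (k=17): L=176 R=52

Answer: 166,70 70,131 131,176 176,52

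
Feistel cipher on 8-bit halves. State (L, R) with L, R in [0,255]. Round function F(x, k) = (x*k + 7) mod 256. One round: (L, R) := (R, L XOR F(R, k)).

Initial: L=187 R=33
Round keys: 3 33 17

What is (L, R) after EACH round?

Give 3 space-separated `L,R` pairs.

Round 1 (k=3): L=33 R=209
Round 2 (k=33): L=209 R=217
Round 3 (k=17): L=217 R=161

Answer: 33,209 209,217 217,161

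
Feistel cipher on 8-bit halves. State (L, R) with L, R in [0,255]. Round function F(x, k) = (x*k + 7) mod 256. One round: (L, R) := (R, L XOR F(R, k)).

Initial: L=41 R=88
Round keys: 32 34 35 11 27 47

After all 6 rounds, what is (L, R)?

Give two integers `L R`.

Round 1 (k=32): L=88 R=46
Round 2 (k=34): L=46 R=123
Round 3 (k=35): L=123 R=246
Round 4 (k=11): L=246 R=226
Round 5 (k=27): L=226 R=43
Round 6 (k=47): L=43 R=14

Answer: 43 14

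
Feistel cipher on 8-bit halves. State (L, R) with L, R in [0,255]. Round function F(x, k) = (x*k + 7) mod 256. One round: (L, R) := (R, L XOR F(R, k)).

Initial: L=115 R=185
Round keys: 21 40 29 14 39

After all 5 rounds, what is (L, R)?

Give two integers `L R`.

Answer: 165 184

Derivation:
Round 1 (k=21): L=185 R=71
Round 2 (k=40): L=71 R=166
Round 3 (k=29): L=166 R=146
Round 4 (k=14): L=146 R=165
Round 5 (k=39): L=165 R=184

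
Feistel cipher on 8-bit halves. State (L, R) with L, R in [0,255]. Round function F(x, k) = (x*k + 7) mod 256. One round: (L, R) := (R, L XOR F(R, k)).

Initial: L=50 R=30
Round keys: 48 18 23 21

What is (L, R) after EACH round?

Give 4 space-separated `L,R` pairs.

Answer: 30,149 149,159 159,197 197,175

Derivation:
Round 1 (k=48): L=30 R=149
Round 2 (k=18): L=149 R=159
Round 3 (k=23): L=159 R=197
Round 4 (k=21): L=197 R=175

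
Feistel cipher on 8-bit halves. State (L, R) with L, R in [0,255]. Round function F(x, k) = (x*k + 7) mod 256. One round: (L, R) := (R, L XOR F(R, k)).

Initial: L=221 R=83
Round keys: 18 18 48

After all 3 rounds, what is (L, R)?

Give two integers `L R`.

Answer: 84 199

Derivation:
Round 1 (k=18): L=83 R=0
Round 2 (k=18): L=0 R=84
Round 3 (k=48): L=84 R=199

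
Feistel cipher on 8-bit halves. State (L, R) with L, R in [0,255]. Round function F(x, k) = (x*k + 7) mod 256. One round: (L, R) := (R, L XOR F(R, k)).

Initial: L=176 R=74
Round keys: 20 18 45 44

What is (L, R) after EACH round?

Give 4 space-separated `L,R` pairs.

Answer: 74,127 127,191 191,229 229,220

Derivation:
Round 1 (k=20): L=74 R=127
Round 2 (k=18): L=127 R=191
Round 3 (k=45): L=191 R=229
Round 4 (k=44): L=229 R=220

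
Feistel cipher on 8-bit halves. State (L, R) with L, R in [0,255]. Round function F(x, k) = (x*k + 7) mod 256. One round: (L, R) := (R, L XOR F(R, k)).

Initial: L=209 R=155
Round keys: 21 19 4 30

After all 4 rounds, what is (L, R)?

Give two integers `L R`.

Answer: 236 112

Derivation:
Round 1 (k=21): L=155 R=111
Round 2 (k=19): L=111 R=223
Round 3 (k=4): L=223 R=236
Round 4 (k=30): L=236 R=112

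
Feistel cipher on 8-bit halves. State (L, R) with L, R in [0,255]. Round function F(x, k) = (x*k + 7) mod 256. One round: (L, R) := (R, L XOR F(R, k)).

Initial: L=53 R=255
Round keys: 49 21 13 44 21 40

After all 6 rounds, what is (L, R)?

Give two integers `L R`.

Round 1 (k=49): L=255 R=227
Round 2 (k=21): L=227 R=89
Round 3 (k=13): L=89 R=111
Round 4 (k=44): L=111 R=66
Round 5 (k=21): L=66 R=30
Round 6 (k=40): L=30 R=245

Answer: 30 245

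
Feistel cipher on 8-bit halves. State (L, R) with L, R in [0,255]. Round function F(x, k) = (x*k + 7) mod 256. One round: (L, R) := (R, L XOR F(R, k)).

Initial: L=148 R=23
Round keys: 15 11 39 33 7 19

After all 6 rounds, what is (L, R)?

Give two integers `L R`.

Round 1 (k=15): L=23 R=244
Round 2 (k=11): L=244 R=148
Round 3 (k=39): L=148 R=103
Round 4 (k=33): L=103 R=218
Round 5 (k=7): L=218 R=154
Round 6 (k=19): L=154 R=175

Answer: 154 175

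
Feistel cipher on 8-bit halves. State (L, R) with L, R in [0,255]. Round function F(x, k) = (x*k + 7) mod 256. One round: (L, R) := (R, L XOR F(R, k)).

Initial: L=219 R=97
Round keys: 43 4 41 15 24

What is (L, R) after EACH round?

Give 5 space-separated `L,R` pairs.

Round 1 (k=43): L=97 R=137
Round 2 (k=4): L=137 R=74
Round 3 (k=41): L=74 R=104
Round 4 (k=15): L=104 R=85
Round 5 (k=24): L=85 R=151

Answer: 97,137 137,74 74,104 104,85 85,151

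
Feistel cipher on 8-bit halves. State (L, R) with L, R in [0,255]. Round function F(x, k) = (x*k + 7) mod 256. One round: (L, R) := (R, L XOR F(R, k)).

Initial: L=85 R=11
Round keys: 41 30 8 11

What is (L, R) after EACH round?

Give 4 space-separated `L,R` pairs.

Answer: 11,159 159,162 162,136 136,125

Derivation:
Round 1 (k=41): L=11 R=159
Round 2 (k=30): L=159 R=162
Round 3 (k=8): L=162 R=136
Round 4 (k=11): L=136 R=125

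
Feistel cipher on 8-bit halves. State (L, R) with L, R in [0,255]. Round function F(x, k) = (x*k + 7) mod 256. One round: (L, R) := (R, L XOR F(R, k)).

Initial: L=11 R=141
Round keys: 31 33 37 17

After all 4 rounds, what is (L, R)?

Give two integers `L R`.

Answer: 33 141

Derivation:
Round 1 (k=31): L=141 R=17
Round 2 (k=33): L=17 R=181
Round 3 (k=37): L=181 R=33
Round 4 (k=17): L=33 R=141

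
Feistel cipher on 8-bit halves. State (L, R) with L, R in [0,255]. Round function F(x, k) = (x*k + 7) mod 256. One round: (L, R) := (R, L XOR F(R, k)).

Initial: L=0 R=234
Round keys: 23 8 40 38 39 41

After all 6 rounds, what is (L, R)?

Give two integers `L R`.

Round 1 (k=23): L=234 R=13
Round 2 (k=8): L=13 R=133
Round 3 (k=40): L=133 R=194
Round 4 (k=38): L=194 R=86
Round 5 (k=39): L=86 R=227
Round 6 (k=41): L=227 R=52

Answer: 227 52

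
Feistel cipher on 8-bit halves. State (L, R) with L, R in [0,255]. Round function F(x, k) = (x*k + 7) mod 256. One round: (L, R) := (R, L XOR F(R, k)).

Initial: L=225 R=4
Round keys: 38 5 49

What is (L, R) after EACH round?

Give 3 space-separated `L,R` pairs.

Answer: 4,126 126,121 121,78

Derivation:
Round 1 (k=38): L=4 R=126
Round 2 (k=5): L=126 R=121
Round 3 (k=49): L=121 R=78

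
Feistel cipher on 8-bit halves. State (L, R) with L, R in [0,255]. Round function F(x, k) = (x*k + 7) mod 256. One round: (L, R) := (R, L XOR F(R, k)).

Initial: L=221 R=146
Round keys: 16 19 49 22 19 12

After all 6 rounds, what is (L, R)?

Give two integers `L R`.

Answer: 107 19

Derivation:
Round 1 (k=16): L=146 R=250
Round 2 (k=19): L=250 R=7
Round 3 (k=49): L=7 R=164
Round 4 (k=22): L=164 R=24
Round 5 (k=19): L=24 R=107
Round 6 (k=12): L=107 R=19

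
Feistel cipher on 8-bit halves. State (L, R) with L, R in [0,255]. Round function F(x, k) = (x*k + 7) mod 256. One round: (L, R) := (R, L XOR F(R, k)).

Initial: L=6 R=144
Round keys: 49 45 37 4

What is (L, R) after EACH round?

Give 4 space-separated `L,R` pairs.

Round 1 (k=49): L=144 R=145
Round 2 (k=45): L=145 R=20
Round 3 (k=37): L=20 R=122
Round 4 (k=4): L=122 R=251

Answer: 144,145 145,20 20,122 122,251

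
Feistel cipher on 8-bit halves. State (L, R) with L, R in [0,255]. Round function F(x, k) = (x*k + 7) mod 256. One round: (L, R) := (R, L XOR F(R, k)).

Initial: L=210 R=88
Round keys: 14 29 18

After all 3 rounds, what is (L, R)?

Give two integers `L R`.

Round 1 (k=14): L=88 R=5
Round 2 (k=29): L=5 R=192
Round 3 (k=18): L=192 R=130

Answer: 192 130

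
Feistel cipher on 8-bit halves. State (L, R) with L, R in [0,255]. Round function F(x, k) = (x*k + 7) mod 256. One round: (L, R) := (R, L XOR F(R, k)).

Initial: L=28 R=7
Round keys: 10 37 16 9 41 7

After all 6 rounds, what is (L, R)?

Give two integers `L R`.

Round 1 (k=10): L=7 R=81
Round 2 (k=37): L=81 R=187
Round 3 (k=16): L=187 R=230
Round 4 (k=9): L=230 R=166
Round 5 (k=41): L=166 R=123
Round 6 (k=7): L=123 R=194

Answer: 123 194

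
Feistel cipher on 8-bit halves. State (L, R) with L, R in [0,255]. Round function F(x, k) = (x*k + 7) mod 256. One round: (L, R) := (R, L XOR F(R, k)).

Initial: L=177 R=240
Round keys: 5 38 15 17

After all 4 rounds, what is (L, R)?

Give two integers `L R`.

Round 1 (k=5): L=240 R=6
Round 2 (k=38): L=6 R=27
Round 3 (k=15): L=27 R=154
Round 4 (k=17): L=154 R=90

Answer: 154 90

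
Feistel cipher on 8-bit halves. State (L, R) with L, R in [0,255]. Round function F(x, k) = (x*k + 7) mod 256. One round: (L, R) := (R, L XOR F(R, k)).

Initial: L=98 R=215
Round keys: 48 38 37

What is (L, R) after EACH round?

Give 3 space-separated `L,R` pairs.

Answer: 215,53 53,50 50,116

Derivation:
Round 1 (k=48): L=215 R=53
Round 2 (k=38): L=53 R=50
Round 3 (k=37): L=50 R=116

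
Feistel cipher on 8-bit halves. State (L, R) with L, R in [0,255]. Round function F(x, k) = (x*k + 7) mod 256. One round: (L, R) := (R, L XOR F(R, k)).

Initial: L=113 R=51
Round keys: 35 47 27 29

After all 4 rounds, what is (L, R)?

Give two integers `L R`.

Round 1 (k=35): L=51 R=113
Round 2 (k=47): L=113 R=245
Round 3 (k=27): L=245 R=175
Round 4 (k=29): L=175 R=47

Answer: 175 47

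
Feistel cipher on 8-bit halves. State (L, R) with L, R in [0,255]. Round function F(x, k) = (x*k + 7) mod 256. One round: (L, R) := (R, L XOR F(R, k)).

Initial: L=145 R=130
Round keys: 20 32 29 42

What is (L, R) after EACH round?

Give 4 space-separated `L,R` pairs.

Round 1 (k=20): L=130 R=190
Round 2 (k=32): L=190 R=69
Round 3 (k=29): L=69 R=102
Round 4 (k=42): L=102 R=134

Answer: 130,190 190,69 69,102 102,134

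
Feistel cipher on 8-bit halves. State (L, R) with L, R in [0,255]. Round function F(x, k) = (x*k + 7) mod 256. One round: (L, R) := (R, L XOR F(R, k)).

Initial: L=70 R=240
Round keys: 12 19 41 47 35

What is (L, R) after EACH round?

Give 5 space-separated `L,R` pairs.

Answer: 240,1 1,234 234,128 128,109 109,110

Derivation:
Round 1 (k=12): L=240 R=1
Round 2 (k=19): L=1 R=234
Round 3 (k=41): L=234 R=128
Round 4 (k=47): L=128 R=109
Round 5 (k=35): L=109 R=110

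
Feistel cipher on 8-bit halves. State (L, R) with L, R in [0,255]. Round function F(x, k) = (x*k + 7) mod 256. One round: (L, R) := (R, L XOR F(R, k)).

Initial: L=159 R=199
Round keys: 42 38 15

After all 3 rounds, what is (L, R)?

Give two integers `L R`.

Round 1 (k=42): L=199 R=50
Round 2 (k=38): L=50 R=180
Round 3 (k=15): L=180 R=161

Answer: 180 161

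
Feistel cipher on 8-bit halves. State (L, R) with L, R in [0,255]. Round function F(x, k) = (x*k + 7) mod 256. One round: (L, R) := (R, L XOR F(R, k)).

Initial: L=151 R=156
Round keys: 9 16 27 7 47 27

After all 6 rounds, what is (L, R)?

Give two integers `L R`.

Answer: 235 120

Derivation:
Round 1 (k=9): L=156 R=20
Round 2 (k=16): L=20 R=219
Round 3 (k=27): L=219 R=52
Round 4 (k=7): L=52 R=168
Round 5 (k=47): L=168 R=235
Round 6 (k=27): L=235 R=120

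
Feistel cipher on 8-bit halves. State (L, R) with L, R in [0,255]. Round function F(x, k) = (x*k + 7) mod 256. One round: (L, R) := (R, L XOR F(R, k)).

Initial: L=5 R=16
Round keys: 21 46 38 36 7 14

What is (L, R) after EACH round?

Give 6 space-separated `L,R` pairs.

Answer: 16,82 82,211 211,11 11,64 64,204 204,111

Derivation:
Round 1 (k=21): L=16 R=82
Round 2 (k=46): L=82 R=211
Round 3 (k=38): L=211 R=11
Round 4 (k=36): L=11 R=64
Round 5 (k=7): L=64 R=204
Round 6 (k=14): L=204 R=111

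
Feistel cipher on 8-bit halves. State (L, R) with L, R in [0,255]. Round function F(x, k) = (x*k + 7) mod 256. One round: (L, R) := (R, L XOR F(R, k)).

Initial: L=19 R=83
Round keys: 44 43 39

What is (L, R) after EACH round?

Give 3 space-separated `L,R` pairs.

Answer: 83,88 88,156 156,147

Derivation:
Round 1 (k=44): L=83 R=88
Round 2 (k=43): L=88 R=156
Round 3 (k=39): L=156 R=147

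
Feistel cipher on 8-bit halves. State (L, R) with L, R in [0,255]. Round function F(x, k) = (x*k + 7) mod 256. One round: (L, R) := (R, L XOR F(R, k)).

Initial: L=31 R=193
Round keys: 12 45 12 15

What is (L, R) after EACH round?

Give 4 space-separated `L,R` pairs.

Answer: 193,12 12,226 226,147 147,70

Derivation:
Round 1 (k=12): L=193 R=12
Round 2 (k=45): L=12 R=226
Round 3 (k=12): L=226 R=147
Round 4 (k=15): L=147 R=70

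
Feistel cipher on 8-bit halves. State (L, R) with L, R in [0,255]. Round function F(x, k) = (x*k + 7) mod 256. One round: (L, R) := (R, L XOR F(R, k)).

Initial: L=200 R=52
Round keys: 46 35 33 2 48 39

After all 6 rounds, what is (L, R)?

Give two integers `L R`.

Answer: 223 143

Derivation:
Round 1 (k=46): L=52 R=151
Round 2 (k=35): L=151 R=152
Round 3 (k=33): L=152 R=8
Round 4 (k=2): L=8 R=143
Round 5 (k=48): L=143 R=223
Round 6 (k=39): L=223 R=143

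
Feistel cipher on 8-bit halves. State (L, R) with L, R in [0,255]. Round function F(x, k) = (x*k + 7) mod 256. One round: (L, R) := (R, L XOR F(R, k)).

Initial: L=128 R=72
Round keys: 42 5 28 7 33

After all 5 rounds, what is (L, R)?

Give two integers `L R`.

Round 1 (k=42): L=72 R=87
Round 2 (k=5): L=87 R=242
Round 3 (k=28): L=242 R=40
Round 4 (k=7): L=40 R=237
Round 5 (k=33): L=237 R=188

Answer: 237 188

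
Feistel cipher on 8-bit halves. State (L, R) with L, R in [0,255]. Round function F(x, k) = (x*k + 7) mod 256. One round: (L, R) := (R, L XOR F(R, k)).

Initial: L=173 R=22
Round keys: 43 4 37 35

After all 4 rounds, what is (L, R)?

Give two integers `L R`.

Answer: 120 46

Derivation:
Round 1 (k=43): L=22 R=20
Round 2 (k=4): L=20 R=65
Round 3 (k=37): L=65 R=120
Round 4 (k=35): L=120 R=46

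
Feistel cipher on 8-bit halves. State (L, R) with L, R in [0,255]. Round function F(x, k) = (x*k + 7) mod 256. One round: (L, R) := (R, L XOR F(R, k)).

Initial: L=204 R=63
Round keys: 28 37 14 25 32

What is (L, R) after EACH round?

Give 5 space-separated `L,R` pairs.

Answer: 63,39 39,149 149,10 10,148 148,141

Derivation:
Round 1 (k=28): L=63 R=39
Round 2 (k=37): L=39 R=149
Round 3 (k=14): L=149 R=10
Round 4 (k=25): L=10 R=148
Round 5 (k=32): L=148 R=141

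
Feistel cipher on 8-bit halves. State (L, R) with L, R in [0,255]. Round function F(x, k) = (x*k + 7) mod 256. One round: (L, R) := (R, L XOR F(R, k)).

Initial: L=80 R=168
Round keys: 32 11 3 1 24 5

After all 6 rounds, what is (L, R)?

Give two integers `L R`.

Round 1 (k=32): L=168 R=87
Round 2 (k=11): L=87 R=108
Round 3 (k=3): L=108 R=28
Round 4 (k=1): L=28 R=79
Round 5 (k=24): L=79 R=115
Round 6 (k=5): L=115 R=9

Answer: 115 9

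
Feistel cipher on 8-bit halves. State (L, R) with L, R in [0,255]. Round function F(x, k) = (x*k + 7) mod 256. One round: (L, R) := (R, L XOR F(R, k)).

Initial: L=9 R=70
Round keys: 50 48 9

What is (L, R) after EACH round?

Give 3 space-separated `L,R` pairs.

Answer: 70,186 186,161 161,10

Derivation:
Round 1 (k=50): L=70 R=186
Round 2 (k=48): L=186 R=161
Round 3 (k=9): L=161 R=10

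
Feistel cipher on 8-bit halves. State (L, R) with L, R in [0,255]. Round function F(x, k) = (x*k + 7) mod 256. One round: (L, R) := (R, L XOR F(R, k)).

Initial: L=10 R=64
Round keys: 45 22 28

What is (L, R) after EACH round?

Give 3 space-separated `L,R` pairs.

Answer: 64,77 77,229 229,94

Derivation:
Round 1 (k=45): L=64 R=77
Round 2 (k=22): L=77 R=229
Round 3 (k=28): L=229 R=94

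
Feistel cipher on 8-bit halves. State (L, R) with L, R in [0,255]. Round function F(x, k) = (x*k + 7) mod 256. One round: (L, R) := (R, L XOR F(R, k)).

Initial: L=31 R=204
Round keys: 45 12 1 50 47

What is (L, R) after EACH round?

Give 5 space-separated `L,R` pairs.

Round 1 (k=45): L=204 R=252
Round 2 (k=12): L=252 R=27
Round 3 (k=1): L=27 R=222
Round 4 (k=50): L=222 R=120
Round 5 (k=47): L=120 R=209

Answer: 204,252 252,27 27,222 222,120 120,209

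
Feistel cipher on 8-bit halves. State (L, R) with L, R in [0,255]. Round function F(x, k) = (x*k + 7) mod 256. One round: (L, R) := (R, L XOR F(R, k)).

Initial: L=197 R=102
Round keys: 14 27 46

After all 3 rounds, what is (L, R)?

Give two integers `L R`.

Round 1 (k=14): L=102 R=94
Round 2 (k=27): L=94 R=151
Round 3 (k=46): L=151 R=119

Answer: 151 119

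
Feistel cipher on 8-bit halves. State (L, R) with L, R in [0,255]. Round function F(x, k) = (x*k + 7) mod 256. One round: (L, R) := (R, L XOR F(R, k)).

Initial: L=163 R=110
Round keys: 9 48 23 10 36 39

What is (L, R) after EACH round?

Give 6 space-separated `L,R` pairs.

Round 1 (k=9): L=110 R=70
Round 2 (k=48): L=70 R=73
Round 3 (k=23): L=73 R=208
Round 4 (k=10): L=208 R=110
Round 5 (k=36): L=110 R=175
Round 6 (k=39): L=175 R=222

Answer: 110,70 70,73 73,208 208,110 110,175 175,222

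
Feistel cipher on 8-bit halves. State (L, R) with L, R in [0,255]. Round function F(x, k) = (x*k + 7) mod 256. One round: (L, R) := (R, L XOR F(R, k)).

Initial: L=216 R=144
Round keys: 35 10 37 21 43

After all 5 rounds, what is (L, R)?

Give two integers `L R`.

Round 1 (k=35): L=144 R=111
Round 2 (k=10): L=111 R=205
Round 3 (k=37): L=205 R=199
Round 4 (k=21): L=199 R=151
Round 5 (k=43): L=151 R=163

Answer: 151 163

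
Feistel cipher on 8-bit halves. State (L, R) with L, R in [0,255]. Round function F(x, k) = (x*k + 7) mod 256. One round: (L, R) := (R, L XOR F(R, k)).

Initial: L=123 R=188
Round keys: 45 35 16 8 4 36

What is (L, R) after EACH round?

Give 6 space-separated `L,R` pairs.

Round 1 (k=45): L=188 R=104
Round 2 (k=35): L=104 R=131
Round 3 (k=16): L=131 R=95
Round 4 (k=8): L=95 R=124
Round 5 (k=4): L=124 R=168
Round 6 (k=36): L=168 R=219

Answer: 188,104 104,131 131,95 95,124 124,168 168,219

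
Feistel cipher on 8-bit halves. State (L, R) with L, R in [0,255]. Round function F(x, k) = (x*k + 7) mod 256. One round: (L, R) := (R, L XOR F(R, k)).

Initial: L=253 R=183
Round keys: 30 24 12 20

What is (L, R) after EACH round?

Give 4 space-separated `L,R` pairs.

Answer: 183,132 132,208 208,67 67,147

Derivation:
Round 1 (k=30): L=183 R=132
Round 2 (k=24): L=132 R=208
Round 3 (k=12): L=208 R=67
Round 4 (k=20): L=67 R=147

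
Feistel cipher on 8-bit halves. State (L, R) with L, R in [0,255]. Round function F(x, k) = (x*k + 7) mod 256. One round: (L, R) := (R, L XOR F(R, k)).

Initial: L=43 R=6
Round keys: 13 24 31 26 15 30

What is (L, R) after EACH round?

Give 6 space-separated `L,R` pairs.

Answer: 6,126 126,209 209,40 40,198 198,137 137,211

Derivation:
Round 1 (k=13): L=6 R=126
Round 2 (k=24): L=126 R=209
Round 3 (k=31): L=209 R=40
Round 4 (k=26): L=40 R=198
Round 5 (k=15): L=198 R=137
Round 6 (k=30): L=137 R=211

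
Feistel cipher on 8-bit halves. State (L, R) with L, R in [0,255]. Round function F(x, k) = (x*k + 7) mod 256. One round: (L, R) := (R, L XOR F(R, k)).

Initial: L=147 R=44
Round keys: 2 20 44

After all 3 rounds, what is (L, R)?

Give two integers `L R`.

Answer: 219 103

Derivation:
Round 1 (k=2): L=44 R=204
Round 2 (k=20): L=204 R=219
Round 3 (k=44): L=219 R=103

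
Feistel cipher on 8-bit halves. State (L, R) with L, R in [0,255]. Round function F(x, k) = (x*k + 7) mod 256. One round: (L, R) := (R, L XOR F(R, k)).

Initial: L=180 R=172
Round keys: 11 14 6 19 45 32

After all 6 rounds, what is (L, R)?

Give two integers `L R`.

Answer: 253 135

Derivation:
Round 1 (k=11): L=172 R=223
Round 2 (k=14): L=223 R=149
Round 3 (k=6): L=149 R=90
Round 4 (k=19): L=90 R=32
Round 5 (k=45): L=32 R=253
Round 6 (k=32): L=253 R=135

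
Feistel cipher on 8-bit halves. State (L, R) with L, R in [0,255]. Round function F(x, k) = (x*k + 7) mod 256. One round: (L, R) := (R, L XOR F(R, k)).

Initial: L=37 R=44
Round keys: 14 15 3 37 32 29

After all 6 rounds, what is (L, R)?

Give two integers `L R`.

Answer: 215 68

Derivation:
Round 1 (k=14): L=44 R=74
Round 2 (k=15): L=74 R=113
Round 3 (k=3): L=113 R=16
Round 4 (k=37): L=16 R=38
Round 5 (k=32): L=38 R=215
Round 6 (k=29): L=215 R=68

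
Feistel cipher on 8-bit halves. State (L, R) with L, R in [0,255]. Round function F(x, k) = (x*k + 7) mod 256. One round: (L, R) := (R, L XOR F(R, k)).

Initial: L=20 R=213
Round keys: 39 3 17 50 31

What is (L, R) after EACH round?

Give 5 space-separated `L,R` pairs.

Answer: 213,110 110,132 132,165 165,197 197,71

Derivation:
Round 1 (k=39): L=213 R=110
Round 2 (k=3): L=110 R=132
Round 3 (k=17): L=132 R=165
Round 4 (k=50): L=165 R=197
Round 5 (k=31): L=197 R=71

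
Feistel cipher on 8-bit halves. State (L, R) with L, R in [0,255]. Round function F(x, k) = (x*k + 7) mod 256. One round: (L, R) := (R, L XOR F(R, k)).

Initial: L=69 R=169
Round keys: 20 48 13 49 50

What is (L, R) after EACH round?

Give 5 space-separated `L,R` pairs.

Round 1 (k=20): L=169 R=126
Round 2 (k=48): L=126 R=14
Round 3 (k=13): L=14 R=195
Round 4 (k=49): L=195 R=84
Round 5 (k=50): L=84 R=172

Answer: 169,126 126,14 14,195 195,84 84,172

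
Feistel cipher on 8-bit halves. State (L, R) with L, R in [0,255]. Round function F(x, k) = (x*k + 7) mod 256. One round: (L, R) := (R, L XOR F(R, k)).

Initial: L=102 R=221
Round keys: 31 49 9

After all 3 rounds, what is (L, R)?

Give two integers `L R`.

Answer: 46 9

Derivation:
Round 1 (k=31): L=221 R=172
Round 2 (k=49): L=172 R=46
Round 3 (k=9): L=46 R=9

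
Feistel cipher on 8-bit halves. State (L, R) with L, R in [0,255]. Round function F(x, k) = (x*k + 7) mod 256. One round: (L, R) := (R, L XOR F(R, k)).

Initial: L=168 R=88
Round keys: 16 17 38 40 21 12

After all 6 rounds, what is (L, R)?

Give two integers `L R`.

Round 1 (k=16): L=88 R=47
Round 2 (k=17): L=47 R=126
Round 3 (k=38): L=126 R=148
Round 4 (k=40): L=148 R=89
Round 5 (k=21): L=89 R=192
Round 6 (k=12): L=192 R=94

Answer: 192 94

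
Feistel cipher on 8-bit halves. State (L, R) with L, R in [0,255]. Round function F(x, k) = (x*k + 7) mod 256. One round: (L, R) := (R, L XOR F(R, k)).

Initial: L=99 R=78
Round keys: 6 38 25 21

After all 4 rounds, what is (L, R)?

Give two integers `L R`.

Round 1 (k=6): L=78 R=184
Round 2 (k=38): L=184 R=25
Round 3 (k=25): L=25 R=192
Round 4 (k=21): L=192 R=222

Answer: 192 222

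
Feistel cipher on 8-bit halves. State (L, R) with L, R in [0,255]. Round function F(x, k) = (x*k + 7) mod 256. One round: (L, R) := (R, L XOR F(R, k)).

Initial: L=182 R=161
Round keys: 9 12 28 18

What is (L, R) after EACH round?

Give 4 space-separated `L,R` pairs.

Round 1 (k=9): L=161 R=6
Round 2 (k=12): L=6 R=238
Round 3 (k=28): L=238 R=9
Round 4 (k=18): L=9 R=71

Answer: 161,6 6,238 238,9 9,71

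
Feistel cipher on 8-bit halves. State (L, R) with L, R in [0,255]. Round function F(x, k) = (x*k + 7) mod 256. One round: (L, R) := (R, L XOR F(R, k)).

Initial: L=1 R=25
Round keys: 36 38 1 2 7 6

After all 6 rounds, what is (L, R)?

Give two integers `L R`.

Round 1 (k=36): L=25 R=138
Round 2 (k=38): L=138 R=154
Round 3 (k=1): L=154 R=43
Round 4 (k=2): L=43 R=199
Round 5 (k=7): L=199 R=83
Round 6 (k=6): L=83 R=62

Answer: 83 62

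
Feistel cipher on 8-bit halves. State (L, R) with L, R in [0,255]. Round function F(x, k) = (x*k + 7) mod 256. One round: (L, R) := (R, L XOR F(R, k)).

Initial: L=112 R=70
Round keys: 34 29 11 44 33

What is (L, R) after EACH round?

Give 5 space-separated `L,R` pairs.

Answer: 70,35 35,184 184,204 204,175 175,90

Derivation:
Round 1 (k=34): L=70 R=35
Round 2 (k=29): L=35 R=184
Round 3 (k=11): L=184 R=204
Round 4 (k=44): L=204 R=175
Round 5 (k=33): L=175 R=90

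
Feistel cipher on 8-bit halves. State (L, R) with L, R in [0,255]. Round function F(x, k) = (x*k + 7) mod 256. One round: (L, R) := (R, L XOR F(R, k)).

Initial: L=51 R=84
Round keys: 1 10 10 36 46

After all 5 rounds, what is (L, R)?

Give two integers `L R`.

Round 1 (k=1): L=84 R=104
Round 2 (k=10): L=104 R=67
Round 3 (k=10): L=67 R=205
Round 4 (k=36): L=205 R=152
Round 5 (k=46): L=152 R=154

Answer: 152 154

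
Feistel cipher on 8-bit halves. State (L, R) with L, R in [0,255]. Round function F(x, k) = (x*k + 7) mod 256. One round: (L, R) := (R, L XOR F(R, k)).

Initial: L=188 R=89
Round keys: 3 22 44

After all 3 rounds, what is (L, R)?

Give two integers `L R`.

Answer: 162 113

Derivation:
Round 1 (k=3): L=89 R=174
Round 2 (k=22): L=174 R=162
Round 3 (k=44): L=162 R=113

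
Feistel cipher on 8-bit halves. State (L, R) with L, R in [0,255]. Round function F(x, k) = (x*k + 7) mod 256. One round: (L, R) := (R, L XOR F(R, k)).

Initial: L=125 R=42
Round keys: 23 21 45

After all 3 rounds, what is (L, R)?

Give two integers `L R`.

Answer: 93 208

Derivation:
Round 1 (k=23): L=42 R=176
Round 2 (k=21): L=176 R=93
Round 3 (k=45): L=93 R=208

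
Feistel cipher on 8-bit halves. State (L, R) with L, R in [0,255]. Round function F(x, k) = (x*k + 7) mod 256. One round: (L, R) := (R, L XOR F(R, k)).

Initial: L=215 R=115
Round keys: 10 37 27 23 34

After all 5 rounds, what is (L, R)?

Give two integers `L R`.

Answer: 34 180

Derivation:
Round 1 (k=10): L=115 R=82
Round 2 (k=37): L=82 R=146
Round 3 (k=27): L=146 R=63
Round 4 (k=23): L=63 R=34
Round 5 (k=34): L=34 R=180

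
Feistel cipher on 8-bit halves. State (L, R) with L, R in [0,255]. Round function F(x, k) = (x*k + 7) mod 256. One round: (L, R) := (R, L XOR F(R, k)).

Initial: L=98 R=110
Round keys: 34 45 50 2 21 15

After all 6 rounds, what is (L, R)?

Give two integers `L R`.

Round 1 (k=34): L=110 R=193
Round 2 (k=45): L=193 R=154
Round 3 (k=50): L=154 R=218
Round 4 (k=2): L=218 R=33
Round 5 (k=21): L=33 R=102
Round 6 (k=15): L=102 R=32

Answer: 102 32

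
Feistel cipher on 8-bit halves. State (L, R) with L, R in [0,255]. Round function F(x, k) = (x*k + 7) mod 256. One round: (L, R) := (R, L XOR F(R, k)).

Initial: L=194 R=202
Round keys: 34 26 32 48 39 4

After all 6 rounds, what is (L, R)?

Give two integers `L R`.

Round 1 (k=34): L=202 R=25
Round 2 (k=26): L=25 R=91
Round 3 (k=32): L=91 R=126
Round 4 (k=48): L=126 R=252
Round 5 (k=39): L=252 R=21
Round 6 (k=4): L=21 R=167

Answer: 21 167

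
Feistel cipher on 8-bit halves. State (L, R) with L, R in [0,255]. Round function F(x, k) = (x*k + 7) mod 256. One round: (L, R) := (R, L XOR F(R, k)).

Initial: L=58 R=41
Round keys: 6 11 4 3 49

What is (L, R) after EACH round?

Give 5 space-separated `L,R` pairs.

Answer: 41,199 199,189 189,60 60,6 6,17

Derivation:
Round 1 (k=6): L=41 R=199
Round 2 (k=11): L=199 R=189
Round 3 (k=4): L=189 R=60
Round 4 (k=3): L=60 R=6
Round 5 (k=49): L=6 R=17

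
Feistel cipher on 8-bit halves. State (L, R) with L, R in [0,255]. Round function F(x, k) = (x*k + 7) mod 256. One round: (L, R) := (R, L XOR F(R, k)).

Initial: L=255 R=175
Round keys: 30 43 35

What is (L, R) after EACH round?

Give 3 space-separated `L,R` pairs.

Round 1 (k=30): L=175 R=118
Round 2 (k=43): L=118 R=118
Round 3 (k=35): L=118 R=95

Answer: 175,118 118,118 118,95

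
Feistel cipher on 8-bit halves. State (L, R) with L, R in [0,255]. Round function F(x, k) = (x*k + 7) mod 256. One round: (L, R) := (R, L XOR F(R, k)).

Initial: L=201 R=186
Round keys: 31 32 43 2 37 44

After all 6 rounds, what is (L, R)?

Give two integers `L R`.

Round 1 (k=31): L=186 R=68
Round 2 (k=32): L=68 R=61
Round 3 (k=43): L=61 R=2
Round 4 (k=2): L=2 R=54
Round 5 (k=37): L=54 R=215
Round 6 (k=44): L=215 R=205

Answer: 215 205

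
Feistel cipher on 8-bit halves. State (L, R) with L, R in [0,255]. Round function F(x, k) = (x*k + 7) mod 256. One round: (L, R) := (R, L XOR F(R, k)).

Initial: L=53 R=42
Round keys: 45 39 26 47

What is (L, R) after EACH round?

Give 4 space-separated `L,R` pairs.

Answer: 42,92 92,33 33,61 61,27

Derivation:
Round 1 (k=45): L=42 R=92
Round 2 (k=39): L=92 R=33
Round 3 (k=26): L=33 R=61
Round 4 (k=47): L=61 R=27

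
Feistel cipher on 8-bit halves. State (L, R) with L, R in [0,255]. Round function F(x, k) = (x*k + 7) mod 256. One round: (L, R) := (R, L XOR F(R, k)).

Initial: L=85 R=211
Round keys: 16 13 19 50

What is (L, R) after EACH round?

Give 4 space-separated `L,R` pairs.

Answer: 211,98 98,210 210,255 255,7

Derivation:
Round 1 (k=16): L=211 R=98
Round 2 (k=13): L=98 R=210
Round 3 (k=19): L=210 R=255
Round 4 (k=50): L=255 R=7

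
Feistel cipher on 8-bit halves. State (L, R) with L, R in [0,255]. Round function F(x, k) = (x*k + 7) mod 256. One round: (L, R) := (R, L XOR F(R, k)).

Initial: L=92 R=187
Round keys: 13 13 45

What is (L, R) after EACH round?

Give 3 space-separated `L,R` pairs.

Answer: 187,218 218,162 162,91

Derivation:
Round 1 (k=13): L=187 R=218
Round 2 (k=13): L=218 R=162
Round 3 (k=45): L=162 R=91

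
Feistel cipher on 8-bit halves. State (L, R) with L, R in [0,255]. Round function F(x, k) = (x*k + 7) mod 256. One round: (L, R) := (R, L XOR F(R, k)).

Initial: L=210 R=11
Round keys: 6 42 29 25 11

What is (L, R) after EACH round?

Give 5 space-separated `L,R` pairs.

Answer: 11,155 155,126 126,214 214,147 147,142

Derivation:
Round 1 (k=6): L=11 R=155
Round 2 (k=42): L=155 R=126
Round 3 (k=29): L=126 R=214
Round 4 (k=25): L=214 R=147
Round 5 (k=11): L=147 R=142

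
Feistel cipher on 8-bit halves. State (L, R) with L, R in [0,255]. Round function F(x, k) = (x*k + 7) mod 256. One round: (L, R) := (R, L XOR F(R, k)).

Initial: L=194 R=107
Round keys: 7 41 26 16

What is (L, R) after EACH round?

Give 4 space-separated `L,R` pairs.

Answer: 107,54 54,198 198,21 21,145

Derivation:
Round 1 (k=7): L=107 R=54
Round 2 (k=41): L=54 R=198
Round 3 (k=26): L=198 R=21
Round 4 (k=16): L=21 R=145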